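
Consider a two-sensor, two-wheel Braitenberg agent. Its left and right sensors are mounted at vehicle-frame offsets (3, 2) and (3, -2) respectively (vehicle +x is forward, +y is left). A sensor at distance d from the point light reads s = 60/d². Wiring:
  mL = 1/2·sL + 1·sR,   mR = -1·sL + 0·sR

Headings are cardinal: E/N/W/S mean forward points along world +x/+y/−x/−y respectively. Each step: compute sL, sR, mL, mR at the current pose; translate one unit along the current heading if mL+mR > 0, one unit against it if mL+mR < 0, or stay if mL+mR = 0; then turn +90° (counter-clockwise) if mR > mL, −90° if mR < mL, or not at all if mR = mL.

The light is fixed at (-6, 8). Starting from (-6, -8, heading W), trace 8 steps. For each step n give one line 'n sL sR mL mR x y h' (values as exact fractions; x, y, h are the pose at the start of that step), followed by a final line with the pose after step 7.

0 20/111 12/41 1742/4551 -20/111 -6 -8 W
1 30/89 6/17 789/1513 -30/89 -7 -8 N
2 60/173 60/293 19170/50689 -60/173 -7 -7 E
3 15/82 15/82 45/164 -15/82 -6 -7 S
4 20/111 12/41 1742/4551 -20/111 -6 -8 W
5 30/89 6/17 789/1513 -30/89 -7 -8 N
6 60/173 60/293 19170/50689 -60/173 -7 -7 E
7 15/82 15/82 45/164 -15/82 -6 -7 S
final -6 -8 W

n=0: pose=(-6,-8,W); sL=20/111, sR=12/41; mL=1742/4551, mR=-20/111; mL+mR=922/4551 → advance +1; mR−mL=-854/1517 → turn -1·90°
n=1: pose=(-7,-8,N); sL=30/89, sR=6/17; mL=789/1513, mR=-30/89; mL+mR=279/1513 → advance +1; mR−mL=-1299/1513 → turn -1·90°
n=2: pose=(-7,-7,E); sL=60/173, sR=60/293; mL=19170/50689, mR=-60/173; mL+mR=1590/50689 → advance +1; mR−mL=-36750/50689 → turn -1·90°
n=3: pose=(-6,-7,S); sL=15/82, sR=15/82; mL=45/164, mR=-15/82; mL+mR=15/164 → advance +1; mR−mL=-75/164 → turn -1·90°
n=4: pose=(-6,-8,W); sL=20/111, sR=12/41; mL=1742/4551, mR=-20/111; mL+mR=922/4551 → advance +1; mR−mL=-854/1517 → turn -1·90°
n=5: pose=(-7,-8,N); sL=30/89, sR=6/17; mL=789/1513, mR=-30/89; mL+mR=279/1513 → advance +1; mR−mL=-1299/1513 → turn -1·90°
n=6: pose=(-7,-7,E); sL=60/173, sR=60/293; mL=19170/50689, mR=-60/173; mL+mR=1590/50689 → advance +1; mR−mL=-36750/50689 → turn -1·90°
n=7: pose=(-6,-7,S); sL=15/82, sR=15/82; mL=45/164, mR=-15/82; mL+mR=15/164 → advance +1; mR−mL=-75/164 → turn -1·90°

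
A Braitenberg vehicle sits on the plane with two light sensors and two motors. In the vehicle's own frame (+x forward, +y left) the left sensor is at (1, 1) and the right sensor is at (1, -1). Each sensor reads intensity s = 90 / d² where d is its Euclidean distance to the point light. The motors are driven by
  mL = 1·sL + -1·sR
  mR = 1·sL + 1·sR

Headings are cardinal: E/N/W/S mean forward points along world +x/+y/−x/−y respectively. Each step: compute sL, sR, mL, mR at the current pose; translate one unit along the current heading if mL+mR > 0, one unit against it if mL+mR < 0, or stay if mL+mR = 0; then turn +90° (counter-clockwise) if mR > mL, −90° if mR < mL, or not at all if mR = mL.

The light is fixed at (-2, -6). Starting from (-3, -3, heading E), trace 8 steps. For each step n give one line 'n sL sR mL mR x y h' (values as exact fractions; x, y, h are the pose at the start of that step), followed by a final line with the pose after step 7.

n=0: pose=(-3,-3,E); sL=45/8, sR=45/2; mL=-135/8, mR=225/8; mL+mR=45/4 → advance +1; mR−mL=45 → turn +1·90°
n=1: pose=(-2,-3,N); sL=90/17, sR=90/17; mL=0, mR=180/17; mL+mR=180/17 → advance +1; mR−mL=180/17 → turn +1·90°
n=2: pose=(-2,-2,W); sL=9, sR=45/13; mL=72/13, mR=162/13; mL+mR=18 → advance +1; mR−mL=90/13 → turn +1·90°
n=3: pose=(-3,-2,S); sL=10, sR=90/13; mL=40/13, mR=220/13; mL+mR=20 → advance +1; mR−mL=180/13 → turn +1·90°
n=4: pose=(-3,-3,E); sL=45/8, sR=45/2; mL=-135/8, mR=225/8; mL+mR=45/4 → advance +1; mR−mL=45 → turn +1·90°
n=5: pose=(-2,-3,N); sL=90/17, sR=90/17; mL=0, mR=180/17; mL+mR=180/17 → advance +1; mR−mL=180/17 → turn +1·90°
n=6: pose=(-2,-2,W); sL=9, sR=45/13; mL=72/13, mR=162/13; mL+mR=18 → advance +1; mR−mL=90/13 → turn +1·90°
n=7: pose=(-3,-2,S); sL=10, sR=90/13; mL=40/13, mR=220/13; mL+mR=20 → advance +1; mR−mL=180/13 → turn +1·90°

0 45/8 45/2 -135/8 225/8 -3 -3 E
1 90/17 90/17 0 180/17 -2 -3 N
2 9 45/13 72/13 162/13 -2 -2 W
3 10 90/13 40/13 220/13 -3 -2 S
4 45/8 45/2 -135/8 225/8 -3 -3 E
5 90/17 90/17 0 180/17 -2 -3 N
6 9 45/13 72/13 162/13 -2 -2 W
7 10 90/13 40/13 220/13 -3 -2 S
final -3 -3 E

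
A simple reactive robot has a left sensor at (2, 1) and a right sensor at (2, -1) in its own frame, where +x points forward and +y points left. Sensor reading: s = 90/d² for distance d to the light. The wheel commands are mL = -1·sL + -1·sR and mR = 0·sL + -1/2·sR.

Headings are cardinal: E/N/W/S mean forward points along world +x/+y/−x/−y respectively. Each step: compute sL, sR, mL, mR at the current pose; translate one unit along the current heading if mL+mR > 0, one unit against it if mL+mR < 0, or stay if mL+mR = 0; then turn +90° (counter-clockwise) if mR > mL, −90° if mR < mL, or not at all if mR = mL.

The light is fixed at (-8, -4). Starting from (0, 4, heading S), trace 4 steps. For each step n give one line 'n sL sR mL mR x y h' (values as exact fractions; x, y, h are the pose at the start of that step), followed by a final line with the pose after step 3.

0 10/13 18/17 -404/221 -9/17 0 4 S
1 9/20 45/82 -819/820 -45/164 0 5 E
2 90/157 18/37 -6156/5809 -9/37 -1 5 N
3 45/37 45/53 -4050/1961 -45/106 -1 4 W
final 0 4 S

n=0: pose=(0,4,S); sL=10/13, sR=18/17; mL=-404/221, mR=-9/17; mL+mR=-521/221 → advance -1; mR−mL=287/221 → turn +1·90°
n=1: pose=(0,5,E); sL=9/20, sR=45/82; mL=-819/820, mR=-45/164; mL+mR=-261/205 → advance -1; mR−mL=297/410 → turn +1·90°
n=2: pose=(-1,5,N); sL=90/157, sR=18/37; mL=-6156/5809, mR=-9/37; mL+mR=-7569/5809 → advance -1; mR−mL=4743/5809 → turn +1·90°
n=3: pose=(-1,4,W); sL=45/37, sR=45/53; mL=-4050/1961, mR=-45/106; mL+mR=-9765/3922 → advance -1; mR−mL=6435/3922 → turn +1·90°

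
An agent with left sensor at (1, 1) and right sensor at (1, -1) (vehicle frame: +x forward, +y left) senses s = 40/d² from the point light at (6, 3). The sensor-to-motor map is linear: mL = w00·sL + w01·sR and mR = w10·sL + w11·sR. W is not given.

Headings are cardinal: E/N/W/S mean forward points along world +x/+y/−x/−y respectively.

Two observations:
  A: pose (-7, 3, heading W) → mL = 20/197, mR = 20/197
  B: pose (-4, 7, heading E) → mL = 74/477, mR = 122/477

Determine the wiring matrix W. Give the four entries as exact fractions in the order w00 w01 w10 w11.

1 -1/2 -1/2 1

obs A: pose=(-7,3,W) → sL=40/197, sR=40/197, mL=20/197, mR=20/197
obs B: pose=(-4,7,E) → sL=20/53, sR=4/9, mL=74/477, mR=122/477
sensor matrix S = [[40/197, 40/197], [20/53, 4/9]]; det S = 1280/93969
solve [mL_A; mL_B] = S·[w00; w01] and [mR_A; mR_B] = S·[w10; w11]:
  w00 = 1, w01 = -1/2, w10 = -1/2, w11 = 1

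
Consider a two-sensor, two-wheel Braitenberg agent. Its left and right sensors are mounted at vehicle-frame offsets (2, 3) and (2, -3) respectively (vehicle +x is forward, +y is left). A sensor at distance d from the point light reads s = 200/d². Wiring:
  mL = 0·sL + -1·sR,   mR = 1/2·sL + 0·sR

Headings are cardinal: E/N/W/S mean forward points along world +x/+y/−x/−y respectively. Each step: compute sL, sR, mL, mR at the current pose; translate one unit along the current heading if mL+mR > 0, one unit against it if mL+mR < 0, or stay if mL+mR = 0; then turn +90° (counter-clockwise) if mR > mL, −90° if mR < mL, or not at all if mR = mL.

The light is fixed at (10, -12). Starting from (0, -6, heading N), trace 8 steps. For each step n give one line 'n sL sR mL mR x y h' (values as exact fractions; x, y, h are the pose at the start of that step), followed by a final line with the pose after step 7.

n=0: pose=(0,-6,N); sL=200/233, sR=200/113; mL=-200/113, mR=100/233; mL+mR=-35300/26329 → advance -1; mR−mL=57900/26329 → turn +1·90°
n=1: pose=(0,-7,W); sL=50/37, sR=25/26; mL=-25/26, mR=25/37; mL+mR=-275/962 → advance -1; mR−mL=1575/962 → turn +1·90°
n=2: pose=(1,-7,S); sL=40/9, sR=200/153; mL=-200/153, mR=20/9; mL+mR=140/153 → advance +1; mR−mL=60/17 → turn +1·90°
n=3: pose=(1,-8,E); sL=100/49, sR=4; mL=-4, mR=50/49; mL+mR=-146/49 → advance -1; mR−mL=246/49 → turn +1·90°
n=4: pose=(0,-8,N); sL=40/41, sR=40/17; mL=-40/17, mR=20/41; mL+mR=-1300/697 → advance -1; mR−mL=1980/697 → turn +1·90°
n=5: pose=(0,-9,W); sL=25/18, sR=10/9; mL=-10/9, mR=25/36; mL+mR=-5/12 → advance -1; mR−mL=65/36 → turn +1·90°
n=6: pose=(1,-9,S); sL=200/37, sR=40/29; mL=-40/29, mR=100/37; mL+mR=1420/1073 → advance +1; mR−mL=4380/1073 → turn +1·90°
n=7: pose=(1,-10,E); sL=100/37, sR=4; mL=-4, mR=50/37; mL+mR=-98/37 → advance -1; mR−mL=198/37 → turn +1·90°

0 200/233 200/113 -200/113 100/233 0 -6 N
1 50/37 25/26 -25/26 25/37 0 -7 W
2 40/9 200/153 -200/153 20/9 1 -7 S
3 100/49 4 -4 50/49 1 -8 E
4 40/41 40/17 -40/17 20/41 0 -8 N
5 25/18 10/9 -10/9 25/36 0 -9 W
6 200/37 40/29 -40/29 100/37 1 -9 S
7 100/37 4 -4 50/37 1 -10 E
final 0 -10 N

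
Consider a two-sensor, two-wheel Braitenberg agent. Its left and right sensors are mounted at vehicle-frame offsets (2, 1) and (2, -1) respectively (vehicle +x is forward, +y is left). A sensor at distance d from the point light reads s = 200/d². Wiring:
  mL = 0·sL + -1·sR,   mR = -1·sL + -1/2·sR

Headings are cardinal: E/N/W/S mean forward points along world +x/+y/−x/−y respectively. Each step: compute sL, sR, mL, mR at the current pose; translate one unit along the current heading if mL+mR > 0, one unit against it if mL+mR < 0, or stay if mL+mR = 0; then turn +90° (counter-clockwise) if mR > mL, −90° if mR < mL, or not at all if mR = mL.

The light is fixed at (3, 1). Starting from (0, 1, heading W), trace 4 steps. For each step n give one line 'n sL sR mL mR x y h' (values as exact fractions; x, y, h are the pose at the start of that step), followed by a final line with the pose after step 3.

0 100/13 100/13 -100/13 -150/13 0 1 W
1 200/13 40 -40 -460/13 1 1 N
2 10 25/2 -25/2 -65/4 1 0 W
3 40 200 -200 -140 2 0 N
final 2 -1 W

n=0: pose=(0,1,W); sL=100/13, sR=100/13; mL=-100/13, mR=-150/13; mL+mR=-250/13 → advance -1; mR−mL=-50/13 → turn -1·90°
n=1: pose=(1,1,N); sL=200/13, sR=40; mL=-40, mR=-460/13; mL+mR=-980/13 → advance -1; mR−mL=60/13 → turn +1·90°
n=2: pose=(1,0,W); sL=10, sR=25/2; mL=-25/2, mR=-65/4; mL+mR=-115/4 → advance -1; mR−mL=-15/4 → turn -1·90°
n=3: pose=(2,0,N); sL=40, sR=200; mL=-200, mR=-140; mL+mR=-340 → advance -1; mR−mL=60 → turn +1·90°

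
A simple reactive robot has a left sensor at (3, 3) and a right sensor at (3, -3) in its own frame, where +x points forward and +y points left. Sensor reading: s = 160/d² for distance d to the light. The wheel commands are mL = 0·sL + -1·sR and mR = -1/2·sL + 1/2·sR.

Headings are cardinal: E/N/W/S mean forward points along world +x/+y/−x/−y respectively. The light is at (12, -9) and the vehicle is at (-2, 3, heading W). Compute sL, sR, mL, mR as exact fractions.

16/37 80/257 -80/257 -576/9509

left sensor world pos  = (-5, 0); dL² = 370
right sensor world pos = (-5, 6); dR² = 514
sL = 160/370 = 16/37
sR = 160/514 = 80/257
mL = 0·sL + -1·sR = -80/257
mR = -1/2·sL + 1/2·sR = -576/9509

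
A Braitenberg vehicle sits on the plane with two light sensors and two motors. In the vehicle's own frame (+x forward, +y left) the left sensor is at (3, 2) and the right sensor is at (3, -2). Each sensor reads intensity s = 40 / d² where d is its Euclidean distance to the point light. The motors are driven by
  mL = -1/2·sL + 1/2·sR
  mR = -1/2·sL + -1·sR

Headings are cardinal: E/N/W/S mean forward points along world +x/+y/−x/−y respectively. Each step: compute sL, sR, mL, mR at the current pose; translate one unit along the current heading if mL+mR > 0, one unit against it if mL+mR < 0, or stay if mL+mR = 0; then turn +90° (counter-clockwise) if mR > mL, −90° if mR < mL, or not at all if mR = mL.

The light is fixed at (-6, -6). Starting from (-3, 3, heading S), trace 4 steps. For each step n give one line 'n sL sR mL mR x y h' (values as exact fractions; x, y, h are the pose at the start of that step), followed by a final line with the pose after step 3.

0 40/61 40/37 480/2257 -3180/2257 -3 3 S
1 5/8 5/18 -25/144 -85/144 -3 4 W
2 40/173 8/41 -128/7093 -2204/7093 -2 4 N
3 4/17 20/49 72/833 -438/833 -2 3 E
final -3 3 S

n=0: pose=(-3,3,S); sL=40/61, sR=40/37; mL=480/2257, mR=-3180/2257; mL+mR=-2700/2257 → advance -1; mR−mL=-60/37 → turn -1·90°
n=1: pose=(-3,4,W); sL=5/8, sR=5/18; mL=-25/144, mR=-85/144; mL+mR=-55/72 → advance -1; mR−mL=-5/12 → turn -1·90°
n=2: pose=(-2,4,N); sL=40/173, sR=8/41; mL=-128/7093, mR=-2204/7093; mL+mR=-2332/7093 → advance -1; mR−mL=-12/41 → turn -1·90°
n=3: pose=(-2,3,E); sL=4/17, sR=20/49; mL=72/833, mR=-438/833; mL+mR=-366/833 → advance -1; mR−mL=-30/49 → turn -1·90°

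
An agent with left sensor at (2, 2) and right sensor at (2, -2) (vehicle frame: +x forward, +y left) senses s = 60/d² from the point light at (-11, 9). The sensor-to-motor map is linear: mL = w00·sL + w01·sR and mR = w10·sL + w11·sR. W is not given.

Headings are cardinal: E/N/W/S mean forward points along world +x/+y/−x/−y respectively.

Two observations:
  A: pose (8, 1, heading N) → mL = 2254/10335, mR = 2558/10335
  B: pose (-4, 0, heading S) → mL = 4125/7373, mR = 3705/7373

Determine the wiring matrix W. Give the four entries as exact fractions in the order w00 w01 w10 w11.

1/2 1 1 1/2

obs A: pose=(8,1,N) → sL=12/65, sR=20/159, mL=2254/10335, mR=2558/10335
obs B: pose=(-4,0,S) → sL=30/101, sR=30/73, mL=4125/7373, mR=3705/7373
sensor matrix S = [[12/65, 20/159], [30/101, 30/73]]; det S = 195616/5079997
solve [mL_A; mL_B] = S·[w00; w01] and [mR_A; mR_B] = S·[w10; w11]:
  w00 = 1/2, w01 = 1, w10 = 1, w11 = 1/2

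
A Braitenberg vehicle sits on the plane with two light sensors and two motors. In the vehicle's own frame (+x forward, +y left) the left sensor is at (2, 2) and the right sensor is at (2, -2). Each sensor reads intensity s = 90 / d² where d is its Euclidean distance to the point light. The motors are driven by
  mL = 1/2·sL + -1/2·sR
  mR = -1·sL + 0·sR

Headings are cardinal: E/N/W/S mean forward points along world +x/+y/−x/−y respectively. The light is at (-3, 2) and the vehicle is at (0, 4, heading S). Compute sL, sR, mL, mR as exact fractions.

left sensor world pos  = (2, 2); dL² = 25
right sensor world pos = (-2, 2); dR² = 1
sL = 90/25 = 18/5
sR = 90/1 = 90
mL = 1/2·sL + -1/2·sR = -216/5
mR = -1·sL + 0·sR = -18/5

18/5 90 -216/5 -18/5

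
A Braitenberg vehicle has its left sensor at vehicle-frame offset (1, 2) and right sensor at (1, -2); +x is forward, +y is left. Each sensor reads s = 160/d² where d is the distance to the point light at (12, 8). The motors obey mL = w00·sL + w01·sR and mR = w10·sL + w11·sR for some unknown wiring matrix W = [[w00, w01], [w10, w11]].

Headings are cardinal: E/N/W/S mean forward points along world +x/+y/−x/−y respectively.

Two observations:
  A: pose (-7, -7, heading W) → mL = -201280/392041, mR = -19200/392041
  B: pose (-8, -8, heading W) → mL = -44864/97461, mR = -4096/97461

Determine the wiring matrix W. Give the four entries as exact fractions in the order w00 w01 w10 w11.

obs A: pose=(-7,-7,W) → sL=160/689, sR=160/569, mL=-201280/392041, mR=-19200/392041
obs B: pose=(-8,-8,W) → sL=32/153, sR=160/637, mL=-44864/97461, mR=-4096/97461
sensor matrix S = [[160/689, 160/569], [32/153, 160/637]]; det S = -18472960/38208707901
solve [mL_A; mL_B] = S·[w00; w01] and [mR_A; mR_B] = S·[w10; w11]:
  w00 = -1, w01 = -1, w10 = 1, w11 = -1

-1 -1 1 -1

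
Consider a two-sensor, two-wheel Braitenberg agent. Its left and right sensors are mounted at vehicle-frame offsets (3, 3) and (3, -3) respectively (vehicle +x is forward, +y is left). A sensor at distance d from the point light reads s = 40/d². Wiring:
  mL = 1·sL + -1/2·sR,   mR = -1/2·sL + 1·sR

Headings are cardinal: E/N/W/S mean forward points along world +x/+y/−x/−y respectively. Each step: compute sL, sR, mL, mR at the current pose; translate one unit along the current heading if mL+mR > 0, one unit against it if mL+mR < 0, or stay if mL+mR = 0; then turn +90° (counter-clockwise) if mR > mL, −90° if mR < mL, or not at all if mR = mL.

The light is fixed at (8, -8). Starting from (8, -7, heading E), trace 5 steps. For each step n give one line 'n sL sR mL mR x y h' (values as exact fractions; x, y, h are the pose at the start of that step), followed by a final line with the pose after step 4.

n=0: pose=(8,-7,E); sL=8/5, sR=40/13; mL=4/65, mR=148/65; mL+mR=152/65 → advance +1; mR−mL=144/65 → turn +1·90°
n=1: pose=(9,-7,N); sL=2, sR=5/4; mL=11/8, mR=1/4; mL+mR=13/8 → advance +1; mR−mL=-9/8 → turn -1·90°
n=2: pose=(9,-6,E); sL=40/41, sR=40/17; mL=-140/697, mR=1300/697; mL+mR=1160/697 → advance +1; mR−mL=1440/697 → turn +1·90°
n=3: pose=(10,-6,N); sL=20/13, sR=4/5; mL=74/65, mR=2/65; mL+mR=76/65 → advance +1; mR−mL=-72/65 → turn -1·90°
n=4: pose=(10,-5,E); sL=40/61, sR=8/5; mL=-44/305, mR=388/305; mL+mR=344/305 → advance +1; mR−mL=432/305 → turn +1·90°

0 8/5 40/13 4/65 148/65 8 -7 E
1 2 5/4 11/8 1/4 9 -7 N
2 40/41 40/17 -140/697 1300/697 9 -6 E
3 20/13 4/5 74/65 2/65 10 -6 N
4 40/61 8/5 -44/305 388/305 10 -5 E
final 11 -5 N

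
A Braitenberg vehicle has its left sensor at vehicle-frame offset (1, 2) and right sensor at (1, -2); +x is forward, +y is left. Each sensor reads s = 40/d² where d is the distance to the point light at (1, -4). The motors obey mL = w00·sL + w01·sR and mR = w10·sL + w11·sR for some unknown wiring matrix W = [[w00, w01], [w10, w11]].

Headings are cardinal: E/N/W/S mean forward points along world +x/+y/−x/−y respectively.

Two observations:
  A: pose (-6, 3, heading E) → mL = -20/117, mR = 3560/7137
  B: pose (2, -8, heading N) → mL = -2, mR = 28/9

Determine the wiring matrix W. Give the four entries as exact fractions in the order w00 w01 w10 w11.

-1/2 0 1/2 1/2

obs A: pose=(-6,3,E) → sL=40/117, sR=40/61, mL=-20/117, mR=3560/7137
obs B: pose=(2,-8,N) → sL=4, sR=20/9, mL=-2, mR=28/9
sensor matrix S = [[40/117, 40/61], [4, 20/9]]; det S = -119680/64233
solve [mL_A; mL_B] = S·[w00; w01] and [mR_A; mR_B] = S·[w10; w11]:
  w00 = -1/2, w01 = 0, w10 = 1/2, w11 = 1/2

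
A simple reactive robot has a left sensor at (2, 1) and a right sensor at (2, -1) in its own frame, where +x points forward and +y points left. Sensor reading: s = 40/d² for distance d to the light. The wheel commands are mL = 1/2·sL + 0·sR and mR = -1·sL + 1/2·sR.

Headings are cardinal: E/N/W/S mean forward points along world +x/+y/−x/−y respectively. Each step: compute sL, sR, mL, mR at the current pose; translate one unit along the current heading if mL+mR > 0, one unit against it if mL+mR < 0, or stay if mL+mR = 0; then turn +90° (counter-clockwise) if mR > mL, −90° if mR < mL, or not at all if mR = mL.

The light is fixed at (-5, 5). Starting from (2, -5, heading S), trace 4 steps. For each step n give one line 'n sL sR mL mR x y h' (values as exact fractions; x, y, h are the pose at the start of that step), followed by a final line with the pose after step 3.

0 5/26 2/9 5/52 -19/234 2 -5 S
1 40/169 8/25 20/169 -324/4225 2 -6 W
2 20/53 4/13 10/53 -154/689 1 -6 N
3 8/37 40/233 4/37 -1124/8621 1 -7 E
final 0 -7 S

n=0: pose=(2,-5,S); sL=5/26, sR=2/9; mL=5/52, mR=-19/234; mL+mR=7/468 → advance +1; mR−mL=-83/468 → turn -1·90°
n=1: pose=(2,-6,W); sL=40/169, sR=8/25; mL=20/169, mR=-324/4225; mL+mR=176/4225 → advance +1; mR−mL=-824/4225 → turn -1·90°
n=2: pose=(1,-6,N); sL=20/53, sR=4/13; mL=10/53, mR=-154/689; mL+mR=-24/689 → advance -1; mR−mL=-284/689 → turn -1·90°
n=3: pose=(1,-7,E); sL=8/37, sR=40/233; mL=4/37, mR=-1124/8621; mL+mR=-192/8621 → advance -1; mR−mL=-2056/8621 → turn -1·90°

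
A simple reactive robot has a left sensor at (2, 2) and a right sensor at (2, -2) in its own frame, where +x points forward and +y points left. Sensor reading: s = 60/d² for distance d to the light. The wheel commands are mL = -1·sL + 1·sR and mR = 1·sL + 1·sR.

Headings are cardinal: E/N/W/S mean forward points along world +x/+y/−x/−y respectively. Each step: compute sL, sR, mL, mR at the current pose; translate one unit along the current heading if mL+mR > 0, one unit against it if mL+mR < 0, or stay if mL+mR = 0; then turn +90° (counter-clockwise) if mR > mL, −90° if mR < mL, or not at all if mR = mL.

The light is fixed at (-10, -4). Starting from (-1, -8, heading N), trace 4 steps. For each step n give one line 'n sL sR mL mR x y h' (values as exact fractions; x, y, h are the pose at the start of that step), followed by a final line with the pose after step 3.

n=0: pose=(-1,-8,N); sL=60/53, sR=12/25; mL=-864/1325, mR=2136/1325; mL+mR=24/25 → advance +1; mR−mL=120/53 → turn +1·90°
n=1: pose=(-1,-7,W); sL=30/37, sR=6/5; mL=72/185, mR=372/185; mL+mR=12/5 → advance +1; mR−mL=60/37 → turn +1·90°
n=2: pose=(-2,-7,S); sL=12/25, sR=60/61; mL=768/1525, mR=2232/1525; mL+mR=120/61 → advance +1; mR−mL=24/25 → turn +1·90°
n=3: pose=(-2,-8,E); sL=15/26, sR=15/34; mL=-30/221, mR=225/221; mL+mR=15/17 → advance +1; mR−mL=15/13 → turn +1·90°

0 60/53 12/25 -864/1325 2136/1325 -1 -8 N
1 30/37 6/5 72/185 372/185 -1 -7 W
2 12/25 60/61 768/1525 2232/1525 -2 -7 S
3 15/26 15/34 -30/221 225/221 -2 -8 E
final -1 -8 N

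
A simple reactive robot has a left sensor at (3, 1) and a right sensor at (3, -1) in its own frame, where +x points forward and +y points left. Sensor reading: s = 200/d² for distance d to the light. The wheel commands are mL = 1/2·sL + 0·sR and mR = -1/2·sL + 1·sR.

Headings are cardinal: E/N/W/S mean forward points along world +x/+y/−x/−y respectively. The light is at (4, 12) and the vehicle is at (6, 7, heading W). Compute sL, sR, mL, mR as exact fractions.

left sensor world pos  = (3, 6); dL² = 37
right sensor world pos = (3, 8); dR² = 17
sL = 200/37 = 200/37
sR = 200/17 = 200/17
mL = 1/2·sL + 0·sR = 100/37
mR = -1/2·sL + 1·sR = 5700/629

200/37 200/17 100/37 5700/629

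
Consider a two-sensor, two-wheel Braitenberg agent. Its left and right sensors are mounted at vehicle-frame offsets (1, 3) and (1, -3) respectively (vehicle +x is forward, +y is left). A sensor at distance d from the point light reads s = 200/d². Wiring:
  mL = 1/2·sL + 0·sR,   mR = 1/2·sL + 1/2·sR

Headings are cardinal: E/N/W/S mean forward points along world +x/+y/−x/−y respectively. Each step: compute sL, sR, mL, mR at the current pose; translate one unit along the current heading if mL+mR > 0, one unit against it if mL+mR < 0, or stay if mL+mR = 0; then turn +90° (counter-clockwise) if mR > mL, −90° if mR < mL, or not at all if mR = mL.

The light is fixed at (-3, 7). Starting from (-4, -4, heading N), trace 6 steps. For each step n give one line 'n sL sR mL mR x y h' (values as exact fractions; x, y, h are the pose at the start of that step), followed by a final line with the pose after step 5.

n=0: pose=(-4,-4,N); sL=50/29, sR=25/13; mL=25/29, mR=1375/754; mL+mR=2025/754 → advance +1; mR−mL=25/26 → turn +1·90°
n=1: pose=(-4,-3,W); sL=200/173, sR=200/53; mL=100/173, mR=22600/9169; mL+mR=27900/9169 → advance +1; mR−mL=100/53 → turn +1·90°
n=2: pose=(-5,-3,S); sL=100/61, sR=100/73; mL=50/61, mR=6700/4453; mL+mR=10350/4453 → advance +1; mR−mL=50/73 → turn +1·90°
n=3: pose=(-5,-4,E); sL=40/13, sR=200/197; mL=20/13, mR=5240/2561; mL+mR=9180/2561 → advance +1; mR−mL=100/197 → turn +1·90°
n=4: pose=(-4,-4,N); sL=50/29, sR=25/13; mL=25/29, mR=1375/754; mL+mR=2025/754 → advance +1; mR−mL=25/26 → turn +1·90°
n=5: pose=(-4,-3,W); sL=200/173, sR=200/53; mL=100/173, mR=22600/9169; mL+mR=27900/9169 → advance +1; mR−mL=100/53 → turn +1·90°

0 50/29 25/13 25/29 1375/754 -4 -4 N
1 200/173 200/53 100/173 22600/9169 -4 -3 W
2 100/61 100/73 50/61 6700/4453 -5 -3 S
3 40/13 200/197 20/13 5240/2561 -5 -4 E
4 50/29 25/13 25/29 1375/754 -4 -4 N
5 200/173 200/53 100/173 22600/9169 -4 -3 W
final -5 -3 S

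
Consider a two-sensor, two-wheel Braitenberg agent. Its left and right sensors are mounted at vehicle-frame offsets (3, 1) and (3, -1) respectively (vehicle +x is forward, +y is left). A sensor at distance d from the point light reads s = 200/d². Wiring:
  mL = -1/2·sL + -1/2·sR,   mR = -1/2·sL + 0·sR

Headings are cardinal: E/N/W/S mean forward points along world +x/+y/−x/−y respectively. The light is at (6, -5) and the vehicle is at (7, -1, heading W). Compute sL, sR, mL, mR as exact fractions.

left sensor world pos  = (4, -2); dL² = 13
right sensor world pos = (4, 0); dR² = 29
sL = 200/13 = 200/13
sR = 200/29 = 200/29
mL = -1/2·sL + -1/2·sR = -4200/377
mR = -1/2·sL + 0·sR = -100/13

200/13 200/29 -4200/377 -100/13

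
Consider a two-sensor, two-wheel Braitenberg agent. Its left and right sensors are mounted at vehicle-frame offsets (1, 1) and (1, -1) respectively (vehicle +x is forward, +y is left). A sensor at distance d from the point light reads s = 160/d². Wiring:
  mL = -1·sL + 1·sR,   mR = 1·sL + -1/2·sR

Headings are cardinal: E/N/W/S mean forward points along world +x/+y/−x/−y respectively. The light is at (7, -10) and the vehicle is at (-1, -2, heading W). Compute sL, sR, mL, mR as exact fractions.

left sensor world pos  = (-2, -3); dL² = 130
right sensor world pos = (-2, -1); dR² = 162
sL = 160/130 = 16/13
sR = 160/162 = 80/81
mL = -1·sL + 1·sR = -256/1053
mR = 1·sL + -1/2·sR = 776/1053

16/13 80/81 -256/1053 776/1053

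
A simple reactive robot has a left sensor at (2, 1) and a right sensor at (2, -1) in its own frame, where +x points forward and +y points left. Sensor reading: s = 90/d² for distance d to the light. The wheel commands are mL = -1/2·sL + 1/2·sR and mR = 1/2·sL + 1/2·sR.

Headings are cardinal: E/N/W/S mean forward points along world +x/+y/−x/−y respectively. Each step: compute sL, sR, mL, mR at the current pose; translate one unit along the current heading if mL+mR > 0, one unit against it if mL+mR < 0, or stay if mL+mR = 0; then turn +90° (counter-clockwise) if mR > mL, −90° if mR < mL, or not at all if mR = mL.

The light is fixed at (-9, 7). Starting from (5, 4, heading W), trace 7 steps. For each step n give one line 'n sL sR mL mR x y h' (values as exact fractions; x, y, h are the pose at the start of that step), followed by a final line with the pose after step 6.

0 9/16 45/74 27/1184 693/1184 5 4 W
1 90/221 90/169 180/2873 1350/2873 4 4 S
2 5/13 9/25 -4/325 121/325 4 3 E
3 90/173 90/229 -2520/39617 18090/39617 5 3 N
4 9/16 45/74 27/1184 693/1184 5 4 W
5 90/221 90/169 180/2873 1350/2873 4 4 S
6 5/13 9/25 -4/325 121/325 4 3 E
final 5 3 N

n=0: pose=(5,4,W); sL=9/16, sR=45/74; mL=27/1184, mR=693/1184; mL+mR=45/74 → advance +1; mR−mL=9/16 → turn +1·90°
n=1: pose=(4,4,S); sL=90/221, sR=90/169; mL=180/2873, mR=1350/2873; mL+mR=90/169 → advance +1; mR−mL=90/221 → turn +1·90°
n=2: pose=(4,3,E); sL=5/13, sR=9/25; mL=-4/325, mR=121/325; mL+mR=9/25 → advance +1; mR−mL=5/13 → turn +1·90°
n=3: pose=(5,3,N); sL=90/173, sR=90/229; mL=-2520/39617, mR=18090/39617; mL+mR=90/229 → advance +1; mR−mL=90/173 → turn +1·90°
n=4: pose=(5,4,W); sL=9/16, sR=45/74; mL=27/1184, mR=693/1184; mL+mR=45/74 → advance +1; mR−mL=9/16 → turn +1·90°
n=5: pose=(4,4,S); sL=90/221, sR=90/169; mL=180/2873, mR=1350/2873; mL+mR=90/169 → advance +1; mR−mL=90/221 → turn +1·90°
n=6: pose=(4,3,E); sL=5/13, sR=9/25; mL=-4/325, mR=121/325; mL+mR=9/25 → advance +1; mR−mL=5/13 → turn +1·90°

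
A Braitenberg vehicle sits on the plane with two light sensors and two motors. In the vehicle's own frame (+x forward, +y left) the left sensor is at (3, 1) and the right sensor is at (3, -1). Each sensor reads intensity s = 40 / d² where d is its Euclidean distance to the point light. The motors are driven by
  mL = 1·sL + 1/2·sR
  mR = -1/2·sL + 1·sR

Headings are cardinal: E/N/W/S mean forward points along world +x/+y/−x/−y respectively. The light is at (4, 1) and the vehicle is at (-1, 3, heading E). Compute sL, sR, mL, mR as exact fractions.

40/13 8 92/13 84/13

left sensor world pos  = (2, 4); dL² = 13
right sensor world pos = (2, 2); dR² = 5
sL = 40/13 = 40/13
sR = 40/5 = 8
mL = 1·sL + 1/2·sR = 92/13
mR = -1/2·sL + 1·sR = 84/13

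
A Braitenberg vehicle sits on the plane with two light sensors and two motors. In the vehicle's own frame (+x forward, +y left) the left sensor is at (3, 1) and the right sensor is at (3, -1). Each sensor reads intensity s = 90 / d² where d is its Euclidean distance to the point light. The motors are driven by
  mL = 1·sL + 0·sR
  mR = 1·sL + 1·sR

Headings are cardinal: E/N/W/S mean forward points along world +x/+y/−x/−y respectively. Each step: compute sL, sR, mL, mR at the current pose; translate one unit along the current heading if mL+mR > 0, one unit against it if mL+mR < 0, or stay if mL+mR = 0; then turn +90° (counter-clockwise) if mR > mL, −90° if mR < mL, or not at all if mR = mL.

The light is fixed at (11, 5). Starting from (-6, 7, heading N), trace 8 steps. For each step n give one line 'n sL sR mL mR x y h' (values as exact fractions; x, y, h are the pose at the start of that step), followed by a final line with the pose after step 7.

n=0: pose=(-6,7,N); sL=90/349, sR=90/281; mL=90/349, mR=56700/98069; mL+mR=81990/98069 → advance +1; mR−mL=90/281 → turn +1·90°
n=1: pose=(-6,8,W); sL=45/202, sR=45/208; mL=45/202, mR=9225/21008; mL+mR=13905/21008 → advance +1; mR−mL=45/208 → turn +1·90°
n=2: pose=(-7,8,S); sL=90/289, sR=90/361; mL=90/289, mR=58500/104329; mL+mR=90990/104329 → advance +1; mR−mL=90/361 → turn +1·90°
n=3: pose=(-7,7,E); sL=5/13, sR=45/113; mL=5/13, mR=1150/1469; mL+mR=1715/1469 → advance +1; mR−mL=45/113 → turn +1·90°
n=4: pose=(-6,7,N); sL=90/349, sR=90/281; mL=90/349, mR=56700/98069; mL+mR=81990/98069 → advance +1; mR−mL=90/281 → turn +1·90°
n=5: pose=(-6,8,W); sL=45/202, sR=45/208; mL=45/202, mR=9225/21008; mL+mR=13905/21008 → advance +1; mR−mL=45/208 → turn +1·90°
n=6: pose=(-7,8,S); sL=90/289, sR=90/361; mL=90/289, mR=58500/104329; mL+mR=90990/104329 → advance +1; mR−mL=90/361 → turn +1·90°
n=7: pose=(-7,7,E); sL=5/13, sR=45/113; mL=5/13, mR=1150/1469; mL+mR=1715/1469 → advance +1; mR−mL=45/113 → turn +1·90°

0 90/349 90/281 90/349 56700/98069 -6 7 N
1 45/202 45/208 45/202 9225/21008 -6 8 W
2 90/289 90/361 90/289 58500/104329 -7 8 S
3 5/13 45/113 5/13 1150/1469 -7 7 E
4 90/349 90/281 90/349 56700/98069 -6 7 N
5 45/202 45/208 45/202 9225/21008 -6 8 W
6 90/289 90/361 90/289 58500/104329 -7 8 S
7 5/13 45/113 5/13 1150/1469 -7 7 E
final -6 7 N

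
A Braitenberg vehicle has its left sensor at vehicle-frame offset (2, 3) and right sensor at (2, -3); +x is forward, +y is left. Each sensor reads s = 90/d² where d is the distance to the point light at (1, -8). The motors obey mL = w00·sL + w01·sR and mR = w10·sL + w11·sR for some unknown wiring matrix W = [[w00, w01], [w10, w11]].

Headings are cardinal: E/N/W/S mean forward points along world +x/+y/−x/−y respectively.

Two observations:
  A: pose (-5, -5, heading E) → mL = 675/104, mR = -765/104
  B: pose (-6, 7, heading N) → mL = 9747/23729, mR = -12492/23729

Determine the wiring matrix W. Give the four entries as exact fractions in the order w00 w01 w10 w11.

1/2 1 -1 -1

obs A: pose=(-5,-5,E) → sL=45/26, sR=45/8, mL=675/104, mR=-765/104
obs B: pose=(-6,7,N) → sL=90/389, sR=18/61, mL=9747/23729, mR=-12492/23729
sensor matrix S = [[45/26, 45/8], [90/389, 18/61]]; det S = -975645/1233908
solve [mL_A; mL_B] = S·[w00; w01] and [mR_A; mR_B] = S·[w10; w11]:
  w00 = 1/2, w01 = 1, w10 = -1, w11 = -1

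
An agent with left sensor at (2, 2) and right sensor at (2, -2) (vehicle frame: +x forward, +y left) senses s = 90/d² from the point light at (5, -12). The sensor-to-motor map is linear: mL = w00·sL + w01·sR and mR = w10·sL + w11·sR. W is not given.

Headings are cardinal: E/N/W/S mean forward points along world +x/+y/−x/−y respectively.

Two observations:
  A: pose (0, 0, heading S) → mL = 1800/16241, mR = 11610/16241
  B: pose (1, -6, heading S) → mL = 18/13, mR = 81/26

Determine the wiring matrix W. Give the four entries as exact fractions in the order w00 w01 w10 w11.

obs A: pose=(0,0,S) → sL=90/109, sR=90/149, mL=1800/16241, mR=11610/16241
obs B: pose=(1,-6,S) → sL=9/2, sR=45/26, mL=18/13, mR=81/26
sensor matrix S = [[90/109, 90/149], [9/2, 45/26]]; det S = -272160/211133
solve [mL_A; mL_B] = S·[w00; w01] and [mR_A; mR_B] = S·[w10; w11]:
  w00 = 1/2, w01 = -1/2, w10 = 1/2, w11 = 1/2

1/2 -1/2 1/2 1/2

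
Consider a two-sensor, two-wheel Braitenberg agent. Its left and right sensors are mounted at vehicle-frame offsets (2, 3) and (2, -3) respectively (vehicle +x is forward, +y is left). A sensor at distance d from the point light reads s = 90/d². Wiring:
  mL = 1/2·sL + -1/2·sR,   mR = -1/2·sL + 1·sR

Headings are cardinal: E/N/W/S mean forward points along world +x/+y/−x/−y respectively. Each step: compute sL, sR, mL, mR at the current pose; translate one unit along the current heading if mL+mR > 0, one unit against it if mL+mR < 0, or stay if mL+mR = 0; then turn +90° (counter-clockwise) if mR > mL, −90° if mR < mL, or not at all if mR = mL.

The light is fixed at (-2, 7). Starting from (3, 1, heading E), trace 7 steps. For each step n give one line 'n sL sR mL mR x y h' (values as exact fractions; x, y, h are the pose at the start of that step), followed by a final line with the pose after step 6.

n=0: pose=(3,1,E); sL=45/29, sR=9/13; mL=162/377, mR=-63/754; mL+mR=9/26 → advance +1; mR−mL=-387/754 → turn -1·90°
n=1: pose=(4,1,S); sL=18/29, sR=90/73; mL=-648/2117, mR=1953/2117; mL+mR=45/73 → advance +1; mR−mL=2601/2117 → turn +1·90°
n=2: pose=(4,0,E); sL=9/8, sR=45/82; mL=189/656, mR=-9/656; mL+mR=45/164 → advance +1; mR−mL=-99/328 → turn -1·90°
n=3: pose=(5,0,S); sL=90/181, sR=90/97; mL=-3780/17557, mR=11925/17557; mL+mR=45/97 → advance +1; mR−mL=15705/17557 → turn +1·90°
n=4: pose=(5,-1,E); sL=45/53, sR=45/101; mL=1080/5353, mR=225/10706; mL+mR=45/202 → advance +1; mR−mL=-1935/10706 → turn -1·90°
n=5: pose=(6,-1,S); sL=90/221, sR=18/25; mL=-864/5525, mR=2853/5525; mL+mR=9/25 → advance +1; mR−mL=3717/5525 → turn +1·90°
n=6: pose=(6,-2,E); sL=45/68, sR=45/122; mL=1215/8296, mR=315/8296; mL+mR=45/244 → advance +1; mR−mL=-225/2074 → turn -1·90°

0 45/29 9/13 162/377 -63/754 3 1 E
1 18/29 90/73 -648/2117 1953/2117 4 1 S
2 9/8 45/82 189/656 -9/656 4 0 E
3 90/181 90/97 -3780/17557 11925/17557 5 0 S
4 45/53 45/101 1080/5353 225/10706 5 -1 E
5 90/221 18/25 -864/5525 2853/5525 6 -1 S
6 45/68 45/122 1215/8296 315/8296 6 -2 E
final 7 -2 S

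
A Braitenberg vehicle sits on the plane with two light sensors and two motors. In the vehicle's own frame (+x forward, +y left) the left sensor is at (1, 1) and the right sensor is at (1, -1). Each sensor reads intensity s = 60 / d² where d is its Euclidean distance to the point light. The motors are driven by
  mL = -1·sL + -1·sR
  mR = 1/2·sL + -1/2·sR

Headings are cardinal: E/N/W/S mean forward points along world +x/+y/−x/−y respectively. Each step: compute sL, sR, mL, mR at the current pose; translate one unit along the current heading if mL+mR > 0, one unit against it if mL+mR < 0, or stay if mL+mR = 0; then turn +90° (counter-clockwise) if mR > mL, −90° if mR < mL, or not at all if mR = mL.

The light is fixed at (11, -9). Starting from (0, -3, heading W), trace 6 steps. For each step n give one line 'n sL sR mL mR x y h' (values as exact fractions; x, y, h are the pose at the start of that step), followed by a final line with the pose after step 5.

n=0: pose=(0,-3,W); sL=60/169, sR=60/193; mL=-21720/32617, mR=720/32617; mL+mR=-21000/32617 → advance -1; mR−mL=22440/32617 → turn +1·90°
n=1: pose=(1,-3,S); sL=30/53, sR=30/73; mL=-3780/3869, mR=300/3869; mL+mR=-3480/3869 → advance -1; mR−mL=4080/3869 → turn +1·90°
n=2: pose=(1,-2,E); sL=12/29, sR=20/39; mL=-1048/1131, mR=-56/1131; mL+mR=-368/377 → advance -1; mR−mL=992/1131 → turn +1·90°
n=3: pose=(0,-2,N); sL=15/52, sR=15/41; mL=-1395/2132, mR=-165/4264; mL+mR=-2955/4264 → advance -1; mR−mL=2625/4264 → turn +1·90°
n=4: pose=(0,-3,W); sL=60/169, sR=60/193; mL=-21720/32617, mR=720/32617; mL+mR=-21000/32617 → advance -1; mR−mL=22440/32617 → turn +1·90°
n=5: pose=(1,-3,S); sL=30/53, sR=30/73; mL=-3780/3869, mR=300/3869; mL+mR=-3480/3869 → advance -1; mR−mL=4080/3869 → turn +1·90°

0 60/169 60/193 -21720/32617 720/32617 0 -3 W
1 30/53 30/73 -3780/3869 300/3869 1 -3 S
2 12/29 20/39 -1048/1131 -56/1131 1 -2 E
3 15/52 15/41 -1395/2132 -165/4264 0 -2 N
4 60/169 60/193 -21720/32617 720/32617 0 -3 W
5 30/53 30/73 -3780/3869 300/3869 1 -3 S
final 1 -2 E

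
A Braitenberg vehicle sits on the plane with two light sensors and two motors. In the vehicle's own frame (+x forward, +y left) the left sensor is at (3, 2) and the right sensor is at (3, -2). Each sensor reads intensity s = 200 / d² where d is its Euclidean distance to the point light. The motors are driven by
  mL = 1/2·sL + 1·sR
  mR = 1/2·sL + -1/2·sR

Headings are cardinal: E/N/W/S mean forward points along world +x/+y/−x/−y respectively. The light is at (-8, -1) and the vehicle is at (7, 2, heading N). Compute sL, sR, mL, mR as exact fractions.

left sensor world pos  = (5, 5); dL² = 205
right sensor world pos = (9, 5); dR² = 325
sL = 200/205 = 40/41
sR = 200/325 = 8/13
mL = 1/2·sL + 1·sR = 588/533
mR = 1/2·sL + -1/2·sR = 96/533

40/41 8/13 588/533 96/533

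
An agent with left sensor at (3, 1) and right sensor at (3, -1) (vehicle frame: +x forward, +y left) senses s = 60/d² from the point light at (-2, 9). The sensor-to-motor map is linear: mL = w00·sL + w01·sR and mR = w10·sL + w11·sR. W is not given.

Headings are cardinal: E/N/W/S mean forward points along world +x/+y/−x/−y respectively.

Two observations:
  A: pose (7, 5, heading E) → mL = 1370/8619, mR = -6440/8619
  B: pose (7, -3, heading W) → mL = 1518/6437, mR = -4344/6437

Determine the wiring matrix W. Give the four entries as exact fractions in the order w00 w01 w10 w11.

-1/2 1 -1 -1

obs A: pose=(7,5,E) → sL=20/51, sR=60/169, mL=1370/8619, mR=-6440/8619
obs B: pose=(7,-3,W) → sL=12/41, sR=60/157, mL=1518/6437, mR=-4344/6437
sensor matrix S = [[20/51, 60/169], [12/41, 60/157]]; det S = 849920/18493501
solve [mL_A; mL_B] = S·[w00; w01] and [mR_A; mR_B] = S·[w10; w11]:
  w00 = -1/2, w01 = 1, w10 = -1, w11 = -1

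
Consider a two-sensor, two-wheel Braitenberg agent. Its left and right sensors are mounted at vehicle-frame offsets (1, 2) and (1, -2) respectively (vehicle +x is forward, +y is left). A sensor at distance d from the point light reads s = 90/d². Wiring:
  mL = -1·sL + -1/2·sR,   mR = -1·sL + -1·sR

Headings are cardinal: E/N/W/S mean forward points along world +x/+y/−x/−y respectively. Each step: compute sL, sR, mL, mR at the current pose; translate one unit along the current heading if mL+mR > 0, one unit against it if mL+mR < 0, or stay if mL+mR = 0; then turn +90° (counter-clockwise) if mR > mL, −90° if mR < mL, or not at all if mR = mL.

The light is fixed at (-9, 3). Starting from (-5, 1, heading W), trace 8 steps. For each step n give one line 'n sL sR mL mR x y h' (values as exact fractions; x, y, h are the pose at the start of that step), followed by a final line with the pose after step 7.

n=0: pose=(-5,1,W); sL=18/5, sR=10; mL=-43/5, mR=-68/5; mL+mR=-111/5 → advance -1; mR−mL=-5 → turn -1·90°
n=1: pose=(-4,1,N); sL=9, sR=9/5; mL=-99/10, mR=-54/5; mL+mR=-207/10 → advance -1; mR−mL=-9/10 → turn -1·90°
n=2: pose=(-4,0,E); sL=90/37, sR=90/61; mL=-7155/2257, mR=-8820/2257; mL+mR=-15975/2257 → advance -1; mR−mL=-45/61 → turn -1·90°
n=3: pose=(-5,0,S); sL=45/26, sR=9/2; mL=-207/52, mR=-81/13; mL+mR=-531/52 → advance -1; mR−mL=-9/4 → turn -1·90°
n=4: pose=(-5,1,W); sL=18/5, sR=10; mL=-43/5, mR=-68/5; mL+mR=-111/5 → advance -1; mR−mL=-5 → turn -1·90°
n=5: pose=(-4,1,N); sL=9, sR=9/5; mL=-99/10, mR=-54/5; mL+mR=-207/10 → advance -1; mR−mL=-9/10 → turn -1·90°
n=6: pose=(-4,0,E); sL=90/37, sR=90/61; mL=-7155/2257, mR=-8820/2257; mL+mR=-15975/2257 → advance -1; mR−mL=-45/61 → turn -1·90°
n=7: pose=(-5,0,S); sL=45/26, sR=9/2; mL=-207/52, mR=-81/13; mL+mR=-531/52 → advance -1; mR−mL=-9/4 → turn -1·90°

0 18/5 10 -43/5 -68/5 -5 1 W
1 9 9/5 -99/10 -54/5 -4 1 N
2 90/37 90/61 -7155/2257 -8820/2257 -4 0 E
3 45/26 9/2 -207/52 -81/13 -5 0 S
4 18/5 10 -43/5 -68/5 -5 1 W
5 9 9/5 -99/10 -54/5 -4 1 N
6 90/37 90/61 -7155/2257 -8820/2257 -4 0 E
7 45/26 9/2 -207/52 -81/13 -5 0 S
final -5 1 W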